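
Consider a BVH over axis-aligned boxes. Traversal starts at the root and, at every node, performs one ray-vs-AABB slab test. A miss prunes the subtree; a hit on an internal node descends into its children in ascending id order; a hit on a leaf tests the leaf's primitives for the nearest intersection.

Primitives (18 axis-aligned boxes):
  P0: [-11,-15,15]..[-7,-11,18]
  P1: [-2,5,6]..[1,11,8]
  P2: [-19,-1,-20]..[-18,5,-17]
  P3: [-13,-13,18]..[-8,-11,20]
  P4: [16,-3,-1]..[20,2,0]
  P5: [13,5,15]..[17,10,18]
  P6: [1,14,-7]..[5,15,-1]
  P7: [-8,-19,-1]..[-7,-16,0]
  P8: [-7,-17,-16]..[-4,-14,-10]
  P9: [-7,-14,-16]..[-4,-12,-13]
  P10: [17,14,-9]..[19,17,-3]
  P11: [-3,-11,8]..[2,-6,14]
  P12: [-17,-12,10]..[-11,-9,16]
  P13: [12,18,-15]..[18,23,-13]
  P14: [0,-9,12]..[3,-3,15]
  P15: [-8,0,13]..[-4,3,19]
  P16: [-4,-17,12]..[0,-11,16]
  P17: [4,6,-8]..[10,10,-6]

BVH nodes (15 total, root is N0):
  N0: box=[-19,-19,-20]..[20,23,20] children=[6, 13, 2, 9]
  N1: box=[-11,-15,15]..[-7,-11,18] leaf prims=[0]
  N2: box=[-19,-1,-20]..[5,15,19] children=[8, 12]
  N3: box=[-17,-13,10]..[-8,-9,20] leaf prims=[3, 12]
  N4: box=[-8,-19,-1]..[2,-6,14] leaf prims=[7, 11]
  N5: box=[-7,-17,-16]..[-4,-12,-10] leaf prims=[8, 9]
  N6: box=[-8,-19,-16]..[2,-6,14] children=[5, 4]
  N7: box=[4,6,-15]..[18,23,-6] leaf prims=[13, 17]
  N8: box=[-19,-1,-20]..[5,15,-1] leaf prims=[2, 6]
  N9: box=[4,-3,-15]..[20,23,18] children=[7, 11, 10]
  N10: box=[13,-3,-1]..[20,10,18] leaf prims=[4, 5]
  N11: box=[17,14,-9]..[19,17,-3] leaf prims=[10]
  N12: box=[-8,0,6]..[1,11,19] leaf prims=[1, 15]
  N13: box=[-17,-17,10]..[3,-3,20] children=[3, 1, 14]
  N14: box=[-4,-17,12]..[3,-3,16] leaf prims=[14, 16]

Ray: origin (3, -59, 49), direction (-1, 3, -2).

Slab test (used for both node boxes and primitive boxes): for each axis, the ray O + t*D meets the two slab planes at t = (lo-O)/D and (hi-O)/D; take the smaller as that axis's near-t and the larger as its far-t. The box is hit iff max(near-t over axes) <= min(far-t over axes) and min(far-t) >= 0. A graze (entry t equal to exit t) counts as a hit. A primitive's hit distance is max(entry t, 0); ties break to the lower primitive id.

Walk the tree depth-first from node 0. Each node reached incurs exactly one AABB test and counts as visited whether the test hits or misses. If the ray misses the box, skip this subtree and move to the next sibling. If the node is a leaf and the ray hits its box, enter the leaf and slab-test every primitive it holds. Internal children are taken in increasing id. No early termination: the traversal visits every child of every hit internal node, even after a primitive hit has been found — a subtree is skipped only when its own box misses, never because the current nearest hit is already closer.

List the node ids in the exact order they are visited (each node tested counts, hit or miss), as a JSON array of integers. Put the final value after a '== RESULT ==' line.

Walk:
N0 x:[-17,22] y:[40/3,82/3] z:[29/2,69/2] -> hit [29/2,22], descend [2, 6, 9, 13]
  N2 x:[-2,22] y:[58/3,74/3] z:[15,69/2] -> hit [58/3,22], descend [8, 12]
    N8 x:[-2,22] y:[58/3,74/3] z:[25,69/2] -> miss, prune
    N12 x:[2,11] y:[59/3,70/3] z:[15,43/2] -> miss, prune
  N6 x:[1,11] y:[40/3,53/3] z:[35/2,65/2] -> miss, prune
  N9 x:[-17,-1] y:[56/3,82/3] z:[31/2,32] -> miss, prune
  N13 x:[0,20] y:[14,56/3] z:[29/2,39/2] -> hit [29/2,56/3], descend [1, 3, 14]
    N1 x:[10,14] y:[44/3,16] z:[31/2,17] -> miss, prune
    N3 x:[11,20] y:[46/3,50/3] z:[29/2,39/2] -> hit [46/3,50/3] leaf, test {P3@t=46/3, P12@t=33/2}
    N14 x:[0,7] y:[14,56/3] z:[33/2,37/2] -> miss, prune

10 AABB tests over nodes [0, 2, 8, 12, 6, 9, 13, 1, 3, 14]; 1 leaf entered; closest P3.

== RESULT ==
[0, 2, 8, 12, 6, 9, 13, 1, 3, 14]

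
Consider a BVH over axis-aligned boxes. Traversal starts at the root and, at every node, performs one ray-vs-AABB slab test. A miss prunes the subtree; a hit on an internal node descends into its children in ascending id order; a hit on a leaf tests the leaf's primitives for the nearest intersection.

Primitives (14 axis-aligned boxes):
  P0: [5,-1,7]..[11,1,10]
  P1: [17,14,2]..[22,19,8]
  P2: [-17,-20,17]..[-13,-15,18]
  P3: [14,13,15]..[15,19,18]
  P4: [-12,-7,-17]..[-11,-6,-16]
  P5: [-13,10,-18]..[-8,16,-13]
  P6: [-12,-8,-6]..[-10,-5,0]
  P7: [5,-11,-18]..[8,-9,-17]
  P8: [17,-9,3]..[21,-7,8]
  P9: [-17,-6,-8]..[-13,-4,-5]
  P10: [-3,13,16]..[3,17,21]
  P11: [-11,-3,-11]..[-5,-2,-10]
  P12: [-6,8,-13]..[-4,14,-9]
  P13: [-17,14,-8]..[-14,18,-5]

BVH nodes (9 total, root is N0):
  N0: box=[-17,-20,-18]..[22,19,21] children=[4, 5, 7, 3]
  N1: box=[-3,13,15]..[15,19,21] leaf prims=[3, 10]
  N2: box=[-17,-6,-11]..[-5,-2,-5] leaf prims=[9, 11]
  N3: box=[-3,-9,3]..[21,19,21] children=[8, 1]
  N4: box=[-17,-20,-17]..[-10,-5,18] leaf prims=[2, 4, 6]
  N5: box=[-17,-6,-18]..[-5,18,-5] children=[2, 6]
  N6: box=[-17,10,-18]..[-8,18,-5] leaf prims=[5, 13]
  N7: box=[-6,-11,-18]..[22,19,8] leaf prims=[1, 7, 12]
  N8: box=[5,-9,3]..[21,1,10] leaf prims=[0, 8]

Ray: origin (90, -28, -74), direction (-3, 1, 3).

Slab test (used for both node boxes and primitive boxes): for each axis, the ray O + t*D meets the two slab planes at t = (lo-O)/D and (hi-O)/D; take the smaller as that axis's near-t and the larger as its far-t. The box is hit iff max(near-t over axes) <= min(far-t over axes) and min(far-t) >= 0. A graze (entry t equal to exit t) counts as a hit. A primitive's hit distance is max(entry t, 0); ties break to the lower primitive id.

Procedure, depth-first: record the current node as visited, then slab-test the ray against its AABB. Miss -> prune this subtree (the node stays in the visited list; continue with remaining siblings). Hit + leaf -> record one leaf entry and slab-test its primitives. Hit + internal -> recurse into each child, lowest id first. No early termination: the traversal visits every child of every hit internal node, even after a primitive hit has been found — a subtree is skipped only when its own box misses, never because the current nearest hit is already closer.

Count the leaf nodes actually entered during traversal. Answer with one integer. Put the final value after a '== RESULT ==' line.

Traverse from the root:
N0 x:[68/3,107/3] y:[8,47] z:[56/3,95/3] -> hit [68/3,95/3], descend [3, 4, 5, 7]
  N3 x:[23,31] y:[19,47] z:[77/3,95/3] -> hit [77/3,31], descend [1, 8]
    N1 x:[25,31] y:[41,47] z:[89/3,95/3] -> miss, prune
    N8 x:[23,85/3] y:[19,29] z:[77/3,28] -> hit [77/3,28] leaf, test {P0@t=27, P8(miss)}
  N4 x:[100/3,107/3] y:[8,23] z:[19,92/3] -> miss, prune
  N5 x:[95/3,107/3] y:[22,46] z:[56/3,23] -> miss, prune
  N7 x:[68/3,32] y:[17,47] z:[56/3,82/3] -> hit [68/3,82/3] leaf, test {P1(miss), P7(miss), P12(miss)}

Visited [0, 3, 1, 8, 4, 5, 7]. Tests: 7 box, 2 leaf. Nearest: P0.

== RESULT ==
2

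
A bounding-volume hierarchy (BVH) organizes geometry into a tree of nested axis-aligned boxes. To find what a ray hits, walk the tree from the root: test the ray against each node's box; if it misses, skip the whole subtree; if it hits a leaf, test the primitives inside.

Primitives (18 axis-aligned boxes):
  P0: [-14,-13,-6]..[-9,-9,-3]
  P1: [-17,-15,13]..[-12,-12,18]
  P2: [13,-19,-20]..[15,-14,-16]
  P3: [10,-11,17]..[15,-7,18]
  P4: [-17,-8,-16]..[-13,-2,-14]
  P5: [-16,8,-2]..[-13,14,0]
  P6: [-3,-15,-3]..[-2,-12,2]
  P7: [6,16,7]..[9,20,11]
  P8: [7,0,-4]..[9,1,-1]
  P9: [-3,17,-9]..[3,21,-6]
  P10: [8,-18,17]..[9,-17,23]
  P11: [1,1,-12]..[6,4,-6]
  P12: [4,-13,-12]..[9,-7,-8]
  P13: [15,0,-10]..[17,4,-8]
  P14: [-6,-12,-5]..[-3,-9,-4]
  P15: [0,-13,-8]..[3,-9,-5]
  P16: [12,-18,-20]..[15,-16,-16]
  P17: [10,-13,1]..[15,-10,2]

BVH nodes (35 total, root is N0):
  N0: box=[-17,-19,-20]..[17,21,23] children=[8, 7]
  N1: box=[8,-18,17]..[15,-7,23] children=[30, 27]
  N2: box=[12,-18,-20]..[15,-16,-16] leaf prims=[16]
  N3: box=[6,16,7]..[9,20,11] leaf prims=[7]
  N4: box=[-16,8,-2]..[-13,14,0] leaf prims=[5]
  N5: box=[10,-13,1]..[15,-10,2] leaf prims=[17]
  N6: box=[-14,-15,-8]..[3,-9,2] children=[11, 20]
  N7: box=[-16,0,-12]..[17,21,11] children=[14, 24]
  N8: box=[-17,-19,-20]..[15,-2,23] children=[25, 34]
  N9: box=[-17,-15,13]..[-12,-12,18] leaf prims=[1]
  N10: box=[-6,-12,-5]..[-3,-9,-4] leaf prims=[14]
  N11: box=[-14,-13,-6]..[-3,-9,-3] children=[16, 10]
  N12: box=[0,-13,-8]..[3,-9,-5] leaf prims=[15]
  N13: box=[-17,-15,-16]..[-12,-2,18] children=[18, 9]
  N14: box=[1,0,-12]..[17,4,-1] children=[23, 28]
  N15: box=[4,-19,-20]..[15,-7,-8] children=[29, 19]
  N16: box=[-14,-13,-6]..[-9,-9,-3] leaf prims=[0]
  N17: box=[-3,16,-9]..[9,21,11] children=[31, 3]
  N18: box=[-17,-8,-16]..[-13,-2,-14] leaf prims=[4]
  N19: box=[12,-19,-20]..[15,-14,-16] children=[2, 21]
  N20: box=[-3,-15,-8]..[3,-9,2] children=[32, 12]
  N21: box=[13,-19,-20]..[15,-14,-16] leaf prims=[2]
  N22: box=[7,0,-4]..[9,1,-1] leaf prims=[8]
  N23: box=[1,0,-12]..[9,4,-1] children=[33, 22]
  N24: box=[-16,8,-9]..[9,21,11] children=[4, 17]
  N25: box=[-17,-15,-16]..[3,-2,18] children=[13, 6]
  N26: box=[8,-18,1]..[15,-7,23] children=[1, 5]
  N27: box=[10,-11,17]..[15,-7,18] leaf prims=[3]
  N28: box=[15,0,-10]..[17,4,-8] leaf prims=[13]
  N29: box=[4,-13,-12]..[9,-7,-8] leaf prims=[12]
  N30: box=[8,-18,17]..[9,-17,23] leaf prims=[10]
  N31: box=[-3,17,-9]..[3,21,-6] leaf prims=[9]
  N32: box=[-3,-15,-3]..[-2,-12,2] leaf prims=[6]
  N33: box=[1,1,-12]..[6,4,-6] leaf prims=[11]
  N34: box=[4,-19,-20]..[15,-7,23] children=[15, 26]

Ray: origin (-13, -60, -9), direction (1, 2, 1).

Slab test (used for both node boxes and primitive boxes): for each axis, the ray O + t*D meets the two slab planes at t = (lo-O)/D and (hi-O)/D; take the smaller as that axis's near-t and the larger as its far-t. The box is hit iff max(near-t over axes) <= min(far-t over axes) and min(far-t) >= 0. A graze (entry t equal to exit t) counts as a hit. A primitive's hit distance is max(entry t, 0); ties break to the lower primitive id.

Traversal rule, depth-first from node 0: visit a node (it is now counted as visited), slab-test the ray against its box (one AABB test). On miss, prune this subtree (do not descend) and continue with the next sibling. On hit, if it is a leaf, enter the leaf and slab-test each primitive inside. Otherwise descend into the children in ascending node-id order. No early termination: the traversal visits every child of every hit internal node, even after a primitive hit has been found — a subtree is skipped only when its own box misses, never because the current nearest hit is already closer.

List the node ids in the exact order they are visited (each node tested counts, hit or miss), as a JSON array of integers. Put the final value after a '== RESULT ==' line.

Traverse from the root:
N0 x:[-4,30] y:[41/2,81/2] z:[-11,32] -> hit [41/2,30], descend [7, 8]
  N7 x:[-3,30] y:[30,81/2] z:[-3,20] -> miss, prune
  N8 x:[-4,28] y:[41/2,29] z:[-11,32] -> hit [41/2,28], descend [25, 34]
    N25 x:[-4,16] y:[45/2,29] z:[-7,27] -> miss, prune
    N34 x:[17,28] y:[41/2,53/2] z:[-11,32] -> hit [41/2,53/2], descend [15, 26]
      N15 x:[17,28] y:[41/2,53/2] z:[-11,1] -> miss, prune
      N26 x:[21,28] y:[21,53/2] z:[10,32] -> hit [21,53/2], descend [1, 5]
        N1 x:[21,28] y:[21,53/2] z:[26,32] -> hit [26,53/2], descend [27, 30]
          N27 x:[23,28] y:[49/2,53/2] z:[26,27] -> hit [26,53/2] leaf, test {P3@t=26}
          N30 x:[21,22] y:[21,43/2] z:[26,32] -> miss, prune
        N5 x:[23,28] y:[47/2,25] z:[10,11] -> miss, prune

order=[0, 7, 8, 25, 34, 15, 26, 1, 27, 30, 5]  |boxes|=11  |leaves|=1  hit=P3

== RESULT ==
[0, 7, 8, 25, 34, 15, 26, 1, 27, 30, 5]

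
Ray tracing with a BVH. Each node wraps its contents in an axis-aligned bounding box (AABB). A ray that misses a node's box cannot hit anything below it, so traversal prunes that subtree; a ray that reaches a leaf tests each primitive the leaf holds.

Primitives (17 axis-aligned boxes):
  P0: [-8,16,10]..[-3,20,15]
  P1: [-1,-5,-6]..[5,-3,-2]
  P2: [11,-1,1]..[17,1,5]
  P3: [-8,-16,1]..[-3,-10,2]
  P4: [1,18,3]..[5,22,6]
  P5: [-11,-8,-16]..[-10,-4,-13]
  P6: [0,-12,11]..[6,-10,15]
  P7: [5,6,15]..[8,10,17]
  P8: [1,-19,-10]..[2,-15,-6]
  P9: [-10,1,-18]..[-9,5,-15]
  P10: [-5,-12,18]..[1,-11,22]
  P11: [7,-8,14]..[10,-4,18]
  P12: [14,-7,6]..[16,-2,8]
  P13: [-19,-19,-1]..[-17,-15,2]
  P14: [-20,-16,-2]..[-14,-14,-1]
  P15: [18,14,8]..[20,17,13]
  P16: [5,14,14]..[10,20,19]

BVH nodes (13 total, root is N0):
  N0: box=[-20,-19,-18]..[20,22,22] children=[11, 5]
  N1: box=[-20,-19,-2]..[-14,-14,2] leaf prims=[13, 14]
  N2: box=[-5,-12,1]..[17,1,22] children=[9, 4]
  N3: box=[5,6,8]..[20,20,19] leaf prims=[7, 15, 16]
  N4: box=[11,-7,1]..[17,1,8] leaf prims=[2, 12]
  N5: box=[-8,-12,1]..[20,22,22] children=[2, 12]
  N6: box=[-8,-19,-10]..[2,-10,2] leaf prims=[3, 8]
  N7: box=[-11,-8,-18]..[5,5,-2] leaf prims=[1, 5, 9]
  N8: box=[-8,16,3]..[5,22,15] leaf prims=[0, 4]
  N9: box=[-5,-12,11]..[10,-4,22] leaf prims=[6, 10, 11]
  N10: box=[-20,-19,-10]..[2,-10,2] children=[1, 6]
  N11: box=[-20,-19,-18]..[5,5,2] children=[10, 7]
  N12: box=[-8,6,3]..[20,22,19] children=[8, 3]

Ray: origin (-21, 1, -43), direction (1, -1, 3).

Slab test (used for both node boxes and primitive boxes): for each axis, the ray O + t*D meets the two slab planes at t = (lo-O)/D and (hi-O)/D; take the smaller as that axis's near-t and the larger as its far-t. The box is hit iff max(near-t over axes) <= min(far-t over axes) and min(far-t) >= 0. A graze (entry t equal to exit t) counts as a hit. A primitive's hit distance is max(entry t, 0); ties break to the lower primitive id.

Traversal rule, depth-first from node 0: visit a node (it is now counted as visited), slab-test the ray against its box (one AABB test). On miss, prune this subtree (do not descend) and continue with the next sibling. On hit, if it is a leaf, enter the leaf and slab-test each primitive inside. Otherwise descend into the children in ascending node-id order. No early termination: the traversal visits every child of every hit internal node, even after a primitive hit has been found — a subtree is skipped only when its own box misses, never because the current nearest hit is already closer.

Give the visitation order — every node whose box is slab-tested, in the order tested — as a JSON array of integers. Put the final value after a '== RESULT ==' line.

Trace the traversal:
N0 x:[1,41] y:[-21,20] z:[25/3,65/3] -> hit [25/3,20], descend [5, 11]
  N5 x:[13,41] y:[-21,13] z:[44/3,65/3] -> miss, prune
  N11 x:[1,26] y:[-4,20] z:[25/3,15] -> hit [25/3,15], descend [7, 10]
    N7 x:[10,26] y:[-4,9] z:[25/3,41/3] -> miss, prune
    N10 x:[1,23] y:[11,20] z:[11,15] -> hit [11,15], descend [1, 6]
      N1 x:[1,7] y:[15,20] z:[41/3,15] -> miss, prune
      N6 x:[13,23] y:[11,20] z:[11,15] -> hit [13,15] leaf, test {P3@t=44/3, P8(miss)}

7 AABB tests over nodes [0, 5, 11, 7, 10, 1, 6]; 1 leaf entered; closest P3.

== RESULT ==
[0, 5, 11, 7, 10, 1, 6]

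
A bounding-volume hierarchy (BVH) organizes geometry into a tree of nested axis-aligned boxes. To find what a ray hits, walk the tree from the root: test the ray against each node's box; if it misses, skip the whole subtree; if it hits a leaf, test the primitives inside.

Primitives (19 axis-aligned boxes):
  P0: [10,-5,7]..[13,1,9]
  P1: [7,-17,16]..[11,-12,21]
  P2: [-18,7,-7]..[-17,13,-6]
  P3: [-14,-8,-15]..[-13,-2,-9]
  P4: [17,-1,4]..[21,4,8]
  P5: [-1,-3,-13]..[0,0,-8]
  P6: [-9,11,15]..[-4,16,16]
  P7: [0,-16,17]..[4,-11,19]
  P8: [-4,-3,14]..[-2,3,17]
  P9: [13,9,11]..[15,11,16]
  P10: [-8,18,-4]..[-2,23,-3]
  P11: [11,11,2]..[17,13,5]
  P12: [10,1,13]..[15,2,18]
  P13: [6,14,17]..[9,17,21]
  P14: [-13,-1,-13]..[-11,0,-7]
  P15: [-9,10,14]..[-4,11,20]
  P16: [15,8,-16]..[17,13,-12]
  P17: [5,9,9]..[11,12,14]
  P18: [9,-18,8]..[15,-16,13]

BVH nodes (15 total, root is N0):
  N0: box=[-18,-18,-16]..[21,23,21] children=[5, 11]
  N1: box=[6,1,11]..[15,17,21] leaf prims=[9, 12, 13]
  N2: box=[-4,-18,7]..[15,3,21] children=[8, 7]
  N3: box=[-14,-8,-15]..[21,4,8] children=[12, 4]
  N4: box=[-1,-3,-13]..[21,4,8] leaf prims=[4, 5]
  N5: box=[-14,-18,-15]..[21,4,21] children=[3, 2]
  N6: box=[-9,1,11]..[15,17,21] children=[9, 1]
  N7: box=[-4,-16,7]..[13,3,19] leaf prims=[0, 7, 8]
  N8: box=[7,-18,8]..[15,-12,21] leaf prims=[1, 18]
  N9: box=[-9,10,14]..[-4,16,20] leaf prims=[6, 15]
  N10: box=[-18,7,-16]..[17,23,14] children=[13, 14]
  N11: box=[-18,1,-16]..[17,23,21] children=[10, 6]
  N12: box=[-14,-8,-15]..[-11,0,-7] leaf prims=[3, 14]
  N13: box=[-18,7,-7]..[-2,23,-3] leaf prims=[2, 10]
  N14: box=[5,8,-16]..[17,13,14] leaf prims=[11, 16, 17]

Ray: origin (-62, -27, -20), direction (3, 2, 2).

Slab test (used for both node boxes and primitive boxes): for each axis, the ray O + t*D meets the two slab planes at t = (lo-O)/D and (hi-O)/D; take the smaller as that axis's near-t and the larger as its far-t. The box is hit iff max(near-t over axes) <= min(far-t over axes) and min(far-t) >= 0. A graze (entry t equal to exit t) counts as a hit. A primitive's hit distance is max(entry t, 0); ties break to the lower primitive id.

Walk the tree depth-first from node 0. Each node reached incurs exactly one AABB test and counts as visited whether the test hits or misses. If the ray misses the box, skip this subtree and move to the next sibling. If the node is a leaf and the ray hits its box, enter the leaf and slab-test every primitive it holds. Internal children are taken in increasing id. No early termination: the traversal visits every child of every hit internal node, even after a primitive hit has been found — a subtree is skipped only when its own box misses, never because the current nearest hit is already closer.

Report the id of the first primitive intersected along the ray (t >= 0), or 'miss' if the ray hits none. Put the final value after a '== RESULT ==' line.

Walk:
N0 x:[44/3,83/3] y:[9/2,25] z:[2,41/2] -> hit [44/3,41/2], descend [5, 11]
  N5 x:[16,83/3] y:[9/2,31/2] z:[5/2,41/2] -> miss, prune
  N11 x:[44/3,79/3] y:[14,25] z:[2,41/2] -> hit [44/3,41/2], descend [6, 10]
    N6 x:[53/3,77/3] y:[14,22] z:[31/2,41/2] -> hit [53/3,41/2], descend [1, 9]
      N1 x:[68/3,77/3] y:[14,22] z:[31/2,41/2] -> miss, prune
      N9 x:[53/3,58/3] y:[37/2,43/2] z:[17,20] -> hit [37/2,58/3] leaf, test {P6(miss), P15@t=37/2}
    N10 x:[44/3,79/3] y:[17,25] z:[2,17] -> hit [17,17], descend [13, 14]
      N13 x:[44/3,20] y:[17,25] z:[13/2,17/2] -> miss, prune
      N14 x:[67/3,79/3] y:[35/2,20] z:[2,17] -> miss, prune

Visited [0, 5, 11, 6, 1, 9, 10, 13, 14]. Tests: 9 box, 1 leaf. Nearest: P15.

== RESULT ==
15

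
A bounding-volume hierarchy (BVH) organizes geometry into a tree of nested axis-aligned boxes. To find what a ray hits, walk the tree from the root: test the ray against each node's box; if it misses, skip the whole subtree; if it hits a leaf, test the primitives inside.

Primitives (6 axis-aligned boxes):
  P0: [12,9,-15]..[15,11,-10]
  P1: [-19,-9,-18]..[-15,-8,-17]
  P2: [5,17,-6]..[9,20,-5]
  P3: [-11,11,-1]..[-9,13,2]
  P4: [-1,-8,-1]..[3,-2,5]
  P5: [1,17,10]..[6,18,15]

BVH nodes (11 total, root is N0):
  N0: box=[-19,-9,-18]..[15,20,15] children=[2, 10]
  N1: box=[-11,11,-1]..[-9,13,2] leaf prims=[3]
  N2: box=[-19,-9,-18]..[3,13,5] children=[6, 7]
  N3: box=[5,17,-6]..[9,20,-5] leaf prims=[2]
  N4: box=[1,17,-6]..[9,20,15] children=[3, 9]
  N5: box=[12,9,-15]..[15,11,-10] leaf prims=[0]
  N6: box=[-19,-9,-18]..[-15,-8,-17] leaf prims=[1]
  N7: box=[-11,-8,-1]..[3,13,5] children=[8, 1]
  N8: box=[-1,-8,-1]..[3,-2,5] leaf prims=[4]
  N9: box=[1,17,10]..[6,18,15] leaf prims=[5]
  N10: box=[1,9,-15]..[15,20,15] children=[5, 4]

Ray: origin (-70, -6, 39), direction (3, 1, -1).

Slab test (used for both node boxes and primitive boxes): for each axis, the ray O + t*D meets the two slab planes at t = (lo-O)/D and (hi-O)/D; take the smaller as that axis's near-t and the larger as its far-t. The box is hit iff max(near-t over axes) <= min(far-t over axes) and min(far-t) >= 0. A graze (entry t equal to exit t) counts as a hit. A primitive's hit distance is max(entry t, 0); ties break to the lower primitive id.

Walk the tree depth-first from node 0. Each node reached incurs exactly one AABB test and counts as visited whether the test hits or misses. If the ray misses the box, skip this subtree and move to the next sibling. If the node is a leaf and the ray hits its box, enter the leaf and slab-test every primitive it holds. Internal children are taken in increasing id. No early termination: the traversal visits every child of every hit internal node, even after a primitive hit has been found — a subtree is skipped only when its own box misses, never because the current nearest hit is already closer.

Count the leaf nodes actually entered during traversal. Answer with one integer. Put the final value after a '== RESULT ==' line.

Walk:
N0 x:[17,85/3] y:[-3,26] z:[24,57] -> hit [24,26], descend [2, 10]
  N2 x:[17,73/3] y:[-3,19] z:[34,57] -> miss, prune
  N10 x:[71/3,85/3] y:[15,26] z:[24,54] -> hit [24,26], descend [4, 5]
    N4 x:[71/3,79/3] y:[23,26] z:[24,45] -> hit [24,26], descend [3, 9]
      N3 x:[25,79/3] y:[23,26] z:[44,45] -> miss, prune
      N9 x:[71/3,76/3] y:[23,24] z:[24,29] -> hit [24,24] leaf, test {P5@t=24}
    N5 x:[82/3,85/3] y:[15,17] z:[49,54] -> miss, prune

Summary -> nodes [0, 2, 10, 4, 3, 9, 5]; box-tests=7; leaf-entries=1; first=P5

== RESULT ==
1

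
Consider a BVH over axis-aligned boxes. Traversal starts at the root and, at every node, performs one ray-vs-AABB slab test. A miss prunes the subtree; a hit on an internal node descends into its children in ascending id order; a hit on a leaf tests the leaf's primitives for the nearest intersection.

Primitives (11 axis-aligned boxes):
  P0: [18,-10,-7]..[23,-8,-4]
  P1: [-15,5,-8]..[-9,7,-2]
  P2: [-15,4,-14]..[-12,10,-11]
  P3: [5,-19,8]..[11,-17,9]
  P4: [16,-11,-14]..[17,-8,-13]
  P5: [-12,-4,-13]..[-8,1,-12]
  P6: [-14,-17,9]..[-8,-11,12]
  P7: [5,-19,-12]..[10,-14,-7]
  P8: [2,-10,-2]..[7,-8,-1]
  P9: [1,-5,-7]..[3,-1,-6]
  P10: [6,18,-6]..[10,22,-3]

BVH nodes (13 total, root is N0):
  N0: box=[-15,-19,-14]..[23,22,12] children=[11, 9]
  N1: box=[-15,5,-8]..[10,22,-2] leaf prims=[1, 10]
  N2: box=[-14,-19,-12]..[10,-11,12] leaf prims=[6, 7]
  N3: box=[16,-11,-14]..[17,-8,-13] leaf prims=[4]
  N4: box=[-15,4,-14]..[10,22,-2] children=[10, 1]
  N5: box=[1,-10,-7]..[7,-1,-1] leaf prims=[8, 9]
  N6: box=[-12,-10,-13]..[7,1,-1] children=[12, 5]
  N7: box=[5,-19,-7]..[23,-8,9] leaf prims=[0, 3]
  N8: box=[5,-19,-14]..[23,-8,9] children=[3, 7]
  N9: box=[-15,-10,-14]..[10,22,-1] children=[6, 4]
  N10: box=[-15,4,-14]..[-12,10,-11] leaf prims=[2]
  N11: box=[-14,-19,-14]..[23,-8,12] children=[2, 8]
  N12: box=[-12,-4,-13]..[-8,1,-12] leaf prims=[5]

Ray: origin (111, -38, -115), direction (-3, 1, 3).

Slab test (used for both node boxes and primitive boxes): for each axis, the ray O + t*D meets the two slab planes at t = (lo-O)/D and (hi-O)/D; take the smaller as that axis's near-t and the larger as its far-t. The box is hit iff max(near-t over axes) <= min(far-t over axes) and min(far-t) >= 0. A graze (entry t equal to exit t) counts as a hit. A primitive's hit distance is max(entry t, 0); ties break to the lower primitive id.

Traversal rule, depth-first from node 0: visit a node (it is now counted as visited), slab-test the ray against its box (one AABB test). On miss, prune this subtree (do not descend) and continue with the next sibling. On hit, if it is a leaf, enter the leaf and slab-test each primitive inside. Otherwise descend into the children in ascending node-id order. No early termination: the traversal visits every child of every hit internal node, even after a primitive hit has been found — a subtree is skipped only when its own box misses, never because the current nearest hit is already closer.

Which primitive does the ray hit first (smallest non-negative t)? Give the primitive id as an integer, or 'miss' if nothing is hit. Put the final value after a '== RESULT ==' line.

Trace the traversal:
N0 x:[88/3,42] y:[19,60] z:[101/3,127/3] -> hit [101/3,42], descend [9, 11]
  N9 x:[101/3,42] y:[28,60] z:[101/3,38] -> hit [101/3,38], descend [4, 6]
    N4 x:[101/3,42] y:[42,60] z:[101/3,113/3] -> miss, prune
    N6 x:[104/3,41] y:[28,39] z:[34,38] -> hit [104/3,38], descend [5, 12]
      N5 x:[104/3,110/3] y:[28,37] z:[36,38] -> hit [36,110/3] leaf, test {P8(miss), P9@t=36}
      N12 x:[119/3,41] y:[34,39] z:[34,103/3] -> miss, prune
  N11 x:[88/3,125/3] y:[19,30] z:[101/3,127/3] -> miss, prune

order=[0, 9, 4, 6, 5, 12, 11]  |boxes|=7  |leaves|=1  hit=P9

== RESULT ==
9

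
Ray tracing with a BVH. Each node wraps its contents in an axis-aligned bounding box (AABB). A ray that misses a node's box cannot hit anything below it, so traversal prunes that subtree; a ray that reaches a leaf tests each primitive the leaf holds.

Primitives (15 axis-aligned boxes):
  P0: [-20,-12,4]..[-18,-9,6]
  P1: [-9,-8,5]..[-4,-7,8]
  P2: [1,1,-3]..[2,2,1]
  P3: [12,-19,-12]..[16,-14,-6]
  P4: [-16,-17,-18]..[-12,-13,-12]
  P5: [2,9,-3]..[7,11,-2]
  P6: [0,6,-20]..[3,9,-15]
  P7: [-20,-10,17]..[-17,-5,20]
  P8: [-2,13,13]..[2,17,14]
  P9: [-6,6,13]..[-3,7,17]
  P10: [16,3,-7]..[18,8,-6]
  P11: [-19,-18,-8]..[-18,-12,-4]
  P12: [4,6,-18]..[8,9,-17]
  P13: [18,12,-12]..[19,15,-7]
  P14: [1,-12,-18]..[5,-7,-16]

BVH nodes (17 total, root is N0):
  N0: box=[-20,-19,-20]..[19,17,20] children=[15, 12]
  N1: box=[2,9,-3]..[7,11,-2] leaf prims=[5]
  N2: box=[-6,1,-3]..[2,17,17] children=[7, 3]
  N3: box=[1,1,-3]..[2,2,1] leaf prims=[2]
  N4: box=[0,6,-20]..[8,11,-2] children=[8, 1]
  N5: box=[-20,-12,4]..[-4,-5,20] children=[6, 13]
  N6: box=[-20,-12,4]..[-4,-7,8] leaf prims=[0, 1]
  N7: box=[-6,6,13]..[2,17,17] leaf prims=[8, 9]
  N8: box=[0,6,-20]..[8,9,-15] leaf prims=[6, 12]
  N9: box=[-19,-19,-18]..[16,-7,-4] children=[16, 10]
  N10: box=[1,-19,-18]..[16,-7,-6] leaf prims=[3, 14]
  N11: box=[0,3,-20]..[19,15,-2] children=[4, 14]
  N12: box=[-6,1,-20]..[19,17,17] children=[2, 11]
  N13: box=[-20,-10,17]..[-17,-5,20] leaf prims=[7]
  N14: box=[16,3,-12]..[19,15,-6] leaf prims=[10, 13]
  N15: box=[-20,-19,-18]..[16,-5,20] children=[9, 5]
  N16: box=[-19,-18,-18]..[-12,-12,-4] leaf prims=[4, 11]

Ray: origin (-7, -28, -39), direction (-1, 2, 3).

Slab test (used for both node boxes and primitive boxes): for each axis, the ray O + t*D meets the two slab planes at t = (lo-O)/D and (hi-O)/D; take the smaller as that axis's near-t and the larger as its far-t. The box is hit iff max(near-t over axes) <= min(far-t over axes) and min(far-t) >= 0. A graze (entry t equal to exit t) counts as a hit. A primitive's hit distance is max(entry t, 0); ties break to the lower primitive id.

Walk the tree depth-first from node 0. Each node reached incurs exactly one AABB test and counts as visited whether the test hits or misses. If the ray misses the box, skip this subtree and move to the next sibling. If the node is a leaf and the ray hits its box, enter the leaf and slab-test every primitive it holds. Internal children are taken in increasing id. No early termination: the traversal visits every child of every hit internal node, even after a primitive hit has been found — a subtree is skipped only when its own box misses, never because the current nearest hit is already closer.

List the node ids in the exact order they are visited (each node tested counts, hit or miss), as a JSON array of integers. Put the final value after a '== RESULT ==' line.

Trace the traversal:
N0 x:[-26,13] y:[9/2,45/2] z:[19/3,59/3] -> hit [19/3,13], descend [12, 15]
  N12 x:[-26,-1] y:[29/2,45/2] z:[19/3,56/3] -> miss, prune
  N15 x:[-23,13] y:[9/2,23/2] z:[7,59/3] -> hit [7,23/2], descend [5, 9]
    N5 x:[-3,13] y:[8,23/2] z:[43/3,59/3] -> miss, prune
    N9 x:[-23,12] y:[9/2,21/2] z:[7,35/3] -> hit [7,21/2], descend [10, 16]
      N10 x:[-23,-8] y:[9/2,21/2] z:[7,11] -> miss, prune
      N16 x:[5,12] y:[5,8] z:[7,35/3] -> hit [7,8] leaf, test {P4@t=7, P11(miss)}

Visited [0, 12, 15, 5, 9, 10, 16]. Tests: 7 box, 1 leaf. Nearest: P4.

== RESULT ==
[0, 12, 15, 5, 9, 10, 16]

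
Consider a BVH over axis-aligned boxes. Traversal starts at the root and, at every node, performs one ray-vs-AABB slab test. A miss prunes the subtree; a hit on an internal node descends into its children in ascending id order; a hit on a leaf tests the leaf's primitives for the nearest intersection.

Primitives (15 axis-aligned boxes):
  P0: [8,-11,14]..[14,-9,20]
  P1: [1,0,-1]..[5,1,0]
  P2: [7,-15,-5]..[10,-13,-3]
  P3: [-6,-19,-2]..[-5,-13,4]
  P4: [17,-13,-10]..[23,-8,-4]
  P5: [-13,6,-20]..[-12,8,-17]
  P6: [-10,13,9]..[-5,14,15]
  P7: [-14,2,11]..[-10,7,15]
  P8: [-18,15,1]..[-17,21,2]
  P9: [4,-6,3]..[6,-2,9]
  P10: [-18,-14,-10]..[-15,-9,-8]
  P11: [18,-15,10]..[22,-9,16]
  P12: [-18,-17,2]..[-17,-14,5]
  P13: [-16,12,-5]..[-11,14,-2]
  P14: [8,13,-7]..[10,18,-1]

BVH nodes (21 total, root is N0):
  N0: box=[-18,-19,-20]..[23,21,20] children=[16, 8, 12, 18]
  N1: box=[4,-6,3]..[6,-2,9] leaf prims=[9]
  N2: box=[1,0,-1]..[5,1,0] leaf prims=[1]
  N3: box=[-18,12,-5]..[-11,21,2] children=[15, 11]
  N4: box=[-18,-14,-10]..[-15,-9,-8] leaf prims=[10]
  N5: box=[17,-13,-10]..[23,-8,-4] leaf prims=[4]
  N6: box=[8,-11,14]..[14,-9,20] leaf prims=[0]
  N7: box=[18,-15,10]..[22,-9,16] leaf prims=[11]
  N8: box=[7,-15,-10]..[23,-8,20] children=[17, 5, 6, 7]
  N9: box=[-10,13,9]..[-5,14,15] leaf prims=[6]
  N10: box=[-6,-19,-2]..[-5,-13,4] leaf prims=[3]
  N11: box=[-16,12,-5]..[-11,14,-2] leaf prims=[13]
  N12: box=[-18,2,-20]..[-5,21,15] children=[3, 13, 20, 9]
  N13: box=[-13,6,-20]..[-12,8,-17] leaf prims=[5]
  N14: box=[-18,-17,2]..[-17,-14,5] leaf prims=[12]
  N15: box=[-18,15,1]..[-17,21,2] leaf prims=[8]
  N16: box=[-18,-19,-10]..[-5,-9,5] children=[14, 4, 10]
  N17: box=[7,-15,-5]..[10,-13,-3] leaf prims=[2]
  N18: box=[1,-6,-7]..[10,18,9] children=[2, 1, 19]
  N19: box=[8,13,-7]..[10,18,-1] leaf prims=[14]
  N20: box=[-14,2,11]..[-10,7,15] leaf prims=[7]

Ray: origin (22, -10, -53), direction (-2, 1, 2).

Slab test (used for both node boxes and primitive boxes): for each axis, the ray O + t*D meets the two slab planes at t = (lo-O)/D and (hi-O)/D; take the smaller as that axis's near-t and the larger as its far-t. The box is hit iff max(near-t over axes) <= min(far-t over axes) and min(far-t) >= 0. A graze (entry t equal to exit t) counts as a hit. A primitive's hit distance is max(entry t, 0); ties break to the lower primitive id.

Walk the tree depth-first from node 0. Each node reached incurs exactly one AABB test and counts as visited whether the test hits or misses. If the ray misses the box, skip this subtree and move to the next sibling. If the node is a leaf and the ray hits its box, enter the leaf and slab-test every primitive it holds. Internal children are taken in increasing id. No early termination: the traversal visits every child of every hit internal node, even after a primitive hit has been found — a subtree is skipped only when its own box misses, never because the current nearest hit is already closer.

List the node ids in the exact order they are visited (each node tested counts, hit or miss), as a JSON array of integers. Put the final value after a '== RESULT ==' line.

Walk:
N0 x:[-1/2,20] y:[-9,31] z:[33/2,73/2] -> hit [33/2,20], descend [8, 12, 16, 18]
  N8 x:[-1/2,15/2] y:[-5,2] z:[43/2,73/2] -> miss, prune
  N12 x:[27/2,20] y:[12,31] z:[33/2,34] -> hit [33/2,20], descend [3, 9, 13, 20]
    N3 x:[33/2,20] y:[22,31] z:[24,55/2] -> miss, prune
    N9 x:[27/2,16] y:[23,24] z:[31,34] -> miss, prune
    N13 x:[17,35/2] y:[16,18] z:[33/2,18] -> hit [17,35/2] leaf, test {P5@t=17}
    N20 x:[16,18] y:[12,17] z:[32,34] -> miss, prune
  N16 x:[27/2,20] y:[-9,1] z:[43/2,29] -> miss, prune
  N18 x:[6,21/2] y:[4,28] z:[23,31] -> miss, prune

Summary -> nodes [0, 8, 12, 3, 9, 13, 20, 16, 18]; box-tests=9; leaf-entries=1; first=P5

== RESULT ==
[0, 8, 12, 3, 9, 13, 20, 16, 18]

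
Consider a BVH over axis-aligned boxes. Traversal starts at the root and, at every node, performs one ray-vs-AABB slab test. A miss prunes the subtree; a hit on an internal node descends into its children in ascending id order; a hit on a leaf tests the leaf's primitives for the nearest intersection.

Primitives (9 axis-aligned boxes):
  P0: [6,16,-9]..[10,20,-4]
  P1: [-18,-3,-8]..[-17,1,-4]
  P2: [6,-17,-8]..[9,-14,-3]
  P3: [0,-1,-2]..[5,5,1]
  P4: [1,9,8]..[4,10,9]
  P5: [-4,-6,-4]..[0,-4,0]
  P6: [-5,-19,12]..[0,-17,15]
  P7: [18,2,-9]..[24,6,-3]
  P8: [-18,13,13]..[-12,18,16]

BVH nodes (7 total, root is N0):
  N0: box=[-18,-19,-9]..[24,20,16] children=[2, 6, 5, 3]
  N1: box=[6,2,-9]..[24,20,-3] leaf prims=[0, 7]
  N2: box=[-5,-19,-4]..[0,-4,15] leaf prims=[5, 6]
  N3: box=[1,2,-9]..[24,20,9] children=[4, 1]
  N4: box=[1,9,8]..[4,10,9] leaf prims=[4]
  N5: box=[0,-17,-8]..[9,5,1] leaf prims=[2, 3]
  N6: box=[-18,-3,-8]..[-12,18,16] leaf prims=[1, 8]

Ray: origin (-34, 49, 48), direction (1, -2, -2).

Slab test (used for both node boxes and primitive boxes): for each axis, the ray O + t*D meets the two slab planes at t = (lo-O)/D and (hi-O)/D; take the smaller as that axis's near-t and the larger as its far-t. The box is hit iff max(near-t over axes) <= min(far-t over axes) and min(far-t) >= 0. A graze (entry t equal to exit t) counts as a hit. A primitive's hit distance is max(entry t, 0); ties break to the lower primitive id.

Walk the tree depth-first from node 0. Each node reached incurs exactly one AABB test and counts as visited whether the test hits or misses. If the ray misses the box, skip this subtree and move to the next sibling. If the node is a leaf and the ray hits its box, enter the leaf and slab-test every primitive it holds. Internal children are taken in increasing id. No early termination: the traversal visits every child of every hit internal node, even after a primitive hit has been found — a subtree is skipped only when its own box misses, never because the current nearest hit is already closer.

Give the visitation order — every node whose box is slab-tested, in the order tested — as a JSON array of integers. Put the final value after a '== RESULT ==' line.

Trace the traversal:
N0 x:[16,58] y:[29/2,34] z:[16,57/2] -> hit [16,57/2], descend [2, 3, 5, 6]
  N2 x:[29,34] y:[53/2,34] z:[33/2,26] -> miss, prune
  N3 x:[35,58] y:[29/2,47/2] z:[39/2,57/2] -> miss, prune
  N5 x:[34,43] y:[22,33] z:[47/2,28] -> miss, prune
  N6 x:[16,22] y:[31/2,26] z:[16,28] -> hit [16,22] leaf, test {P1(miss), P8@t=16}

order=[0, 2, 3, 5, 6]  |boxes|=5  |leaves|=1  hit=P8

== RESULT ==
[0, 2, 3, 5, 6]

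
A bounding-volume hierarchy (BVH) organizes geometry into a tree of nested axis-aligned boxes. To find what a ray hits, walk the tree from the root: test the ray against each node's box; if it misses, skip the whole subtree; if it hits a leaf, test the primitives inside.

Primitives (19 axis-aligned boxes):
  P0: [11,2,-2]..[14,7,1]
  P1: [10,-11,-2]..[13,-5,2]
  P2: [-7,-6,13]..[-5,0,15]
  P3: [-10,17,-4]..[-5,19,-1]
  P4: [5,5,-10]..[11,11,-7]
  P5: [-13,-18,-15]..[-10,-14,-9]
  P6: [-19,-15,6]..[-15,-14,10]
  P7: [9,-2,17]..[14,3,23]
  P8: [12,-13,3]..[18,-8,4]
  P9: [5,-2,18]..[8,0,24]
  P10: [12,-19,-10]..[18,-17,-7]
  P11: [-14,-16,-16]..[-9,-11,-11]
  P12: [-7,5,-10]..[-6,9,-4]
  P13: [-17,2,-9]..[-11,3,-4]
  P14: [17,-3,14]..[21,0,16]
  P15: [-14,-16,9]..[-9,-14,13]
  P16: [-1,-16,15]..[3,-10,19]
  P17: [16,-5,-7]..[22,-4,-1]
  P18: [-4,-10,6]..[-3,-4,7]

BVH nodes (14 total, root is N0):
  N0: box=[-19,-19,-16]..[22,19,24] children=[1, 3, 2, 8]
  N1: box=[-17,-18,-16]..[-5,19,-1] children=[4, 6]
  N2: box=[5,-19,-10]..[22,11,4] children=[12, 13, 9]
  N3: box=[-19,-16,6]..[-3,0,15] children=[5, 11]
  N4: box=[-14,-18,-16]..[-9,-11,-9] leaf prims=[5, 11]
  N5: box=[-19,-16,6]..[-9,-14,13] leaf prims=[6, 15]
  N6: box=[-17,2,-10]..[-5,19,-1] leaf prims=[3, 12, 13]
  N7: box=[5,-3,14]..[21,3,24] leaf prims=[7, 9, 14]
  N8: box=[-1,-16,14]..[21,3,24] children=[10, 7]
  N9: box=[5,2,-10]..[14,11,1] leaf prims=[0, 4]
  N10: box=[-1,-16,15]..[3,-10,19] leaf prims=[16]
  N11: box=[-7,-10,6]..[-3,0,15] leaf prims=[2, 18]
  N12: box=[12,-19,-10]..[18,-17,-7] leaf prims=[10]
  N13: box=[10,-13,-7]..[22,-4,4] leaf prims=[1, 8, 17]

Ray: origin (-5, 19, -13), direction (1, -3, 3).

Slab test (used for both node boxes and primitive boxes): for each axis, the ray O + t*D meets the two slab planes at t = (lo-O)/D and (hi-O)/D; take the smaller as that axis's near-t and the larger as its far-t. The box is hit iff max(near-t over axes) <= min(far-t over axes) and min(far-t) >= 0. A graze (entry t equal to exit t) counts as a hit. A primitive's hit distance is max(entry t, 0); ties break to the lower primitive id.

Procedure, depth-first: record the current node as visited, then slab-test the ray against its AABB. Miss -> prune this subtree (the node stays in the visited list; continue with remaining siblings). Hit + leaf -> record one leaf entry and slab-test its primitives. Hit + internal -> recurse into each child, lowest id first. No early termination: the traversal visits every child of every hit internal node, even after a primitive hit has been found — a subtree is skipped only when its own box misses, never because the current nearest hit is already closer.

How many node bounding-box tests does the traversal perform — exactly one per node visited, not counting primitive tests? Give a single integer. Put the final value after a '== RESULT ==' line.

Traverse from the root:
N0 x:[-14,27] y:[0,38/3] z:[-1,37/3] -> hit [0,37/3], descend [1, 2, 3, 8]
  N1 x:[-12,0] y:[0,37/3] z:[-1,4] -> hit [0,0], descend [4, 6]
    N4 x:[-9,-4] y:[10,37/3] z:[-1,4/3] -> miss, prune
    N6 x:[-12,0] y:[0,17/3] z:[1,4] -> miss, prune
  N2 x:[10,27] y:[8/3,38/3] z:[1,17/3] -> miss, prune
  N3 x:[-14,2] y:[19/3,35/3] z:[19/3,28/3] -> miss, prune
  N8 x:[4,26] y:[16/3,35/3] z:[9,37/3] -> hit [9,35/3], descend [7, 10]
    N7 x:[10,26] y:[16/3,22/3] z:[9,37/3] -> miss, prune
    N10 x:[4,8] y:[29/3,35/3] z:[28/3,32/3] -> miss, prune

order=[0, 1, 4, 6, 2, 3, 8, 7, 10]  |boxes|=9  |leaves|=0  hit=miss

== RESULT ==
9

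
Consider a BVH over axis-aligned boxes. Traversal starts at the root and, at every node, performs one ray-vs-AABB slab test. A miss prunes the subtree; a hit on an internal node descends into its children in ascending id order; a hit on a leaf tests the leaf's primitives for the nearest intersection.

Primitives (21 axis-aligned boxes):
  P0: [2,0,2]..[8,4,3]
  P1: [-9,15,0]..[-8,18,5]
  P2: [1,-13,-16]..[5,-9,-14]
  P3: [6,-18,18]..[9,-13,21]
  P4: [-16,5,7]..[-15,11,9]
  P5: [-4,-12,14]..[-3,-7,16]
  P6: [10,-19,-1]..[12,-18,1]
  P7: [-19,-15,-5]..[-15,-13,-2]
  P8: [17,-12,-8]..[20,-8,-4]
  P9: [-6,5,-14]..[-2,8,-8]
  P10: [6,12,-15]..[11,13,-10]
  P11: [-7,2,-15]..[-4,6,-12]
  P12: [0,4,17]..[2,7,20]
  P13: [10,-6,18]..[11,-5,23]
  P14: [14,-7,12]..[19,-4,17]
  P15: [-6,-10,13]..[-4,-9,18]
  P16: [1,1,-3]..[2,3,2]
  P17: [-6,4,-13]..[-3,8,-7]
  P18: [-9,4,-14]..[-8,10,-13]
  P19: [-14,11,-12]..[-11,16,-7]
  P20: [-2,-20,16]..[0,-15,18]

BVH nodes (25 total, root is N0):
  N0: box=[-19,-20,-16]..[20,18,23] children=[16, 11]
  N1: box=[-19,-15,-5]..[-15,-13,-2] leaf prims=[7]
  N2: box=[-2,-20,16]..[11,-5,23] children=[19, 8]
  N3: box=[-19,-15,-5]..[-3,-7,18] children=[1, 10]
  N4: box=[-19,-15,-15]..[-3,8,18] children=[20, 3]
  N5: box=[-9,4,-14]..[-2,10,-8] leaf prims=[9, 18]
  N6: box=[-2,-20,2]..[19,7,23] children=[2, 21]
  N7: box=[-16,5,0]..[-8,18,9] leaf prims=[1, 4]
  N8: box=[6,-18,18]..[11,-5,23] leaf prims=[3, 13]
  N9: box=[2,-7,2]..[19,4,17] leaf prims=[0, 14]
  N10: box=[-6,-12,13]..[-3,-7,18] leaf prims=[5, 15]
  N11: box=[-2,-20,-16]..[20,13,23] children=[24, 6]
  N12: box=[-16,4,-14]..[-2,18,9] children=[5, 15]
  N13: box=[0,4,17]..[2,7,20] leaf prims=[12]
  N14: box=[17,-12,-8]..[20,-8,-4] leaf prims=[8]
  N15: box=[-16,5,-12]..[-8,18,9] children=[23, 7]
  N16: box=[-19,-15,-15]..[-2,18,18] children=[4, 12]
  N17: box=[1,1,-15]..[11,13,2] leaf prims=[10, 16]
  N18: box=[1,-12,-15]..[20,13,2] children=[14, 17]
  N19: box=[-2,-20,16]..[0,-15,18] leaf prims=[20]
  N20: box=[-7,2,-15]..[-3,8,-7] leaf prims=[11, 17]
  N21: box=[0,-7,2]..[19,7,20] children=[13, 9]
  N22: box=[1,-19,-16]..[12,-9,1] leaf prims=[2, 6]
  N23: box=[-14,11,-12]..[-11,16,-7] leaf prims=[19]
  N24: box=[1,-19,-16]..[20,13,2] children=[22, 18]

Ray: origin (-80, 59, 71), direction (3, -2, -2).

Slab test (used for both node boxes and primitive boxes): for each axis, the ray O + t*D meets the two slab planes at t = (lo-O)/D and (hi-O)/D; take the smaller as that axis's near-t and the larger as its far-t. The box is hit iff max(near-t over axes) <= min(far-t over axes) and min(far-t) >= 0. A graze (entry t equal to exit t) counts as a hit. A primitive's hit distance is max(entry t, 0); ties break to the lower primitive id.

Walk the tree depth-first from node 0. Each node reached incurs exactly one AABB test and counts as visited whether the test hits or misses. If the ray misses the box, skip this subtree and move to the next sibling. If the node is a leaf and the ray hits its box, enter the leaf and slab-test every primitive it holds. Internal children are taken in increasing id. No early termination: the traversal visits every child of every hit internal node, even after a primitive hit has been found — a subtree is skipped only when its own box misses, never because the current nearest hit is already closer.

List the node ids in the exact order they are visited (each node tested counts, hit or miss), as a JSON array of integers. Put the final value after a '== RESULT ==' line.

Walk:
N0 x:[61/3,100/3] y:[41/2,79/2] z:[24,87/2] -> hit [24,100/3], descend [11, 16]
  N11 x:[26,100/3] y:[23,79/2] z:[24,87/2] -> hit [26,100/3], descend [6, 24]
    N6 x:[26,33] y:[26,79/2] z:[24,69/2] -> hit [26,33], descend [2, 21]
      N2 x:[26,91/3] y:[32,79/2] z:[24,55/2] -> miss, prune
      N21 x:[80/3,33] y:[26,33] z:[51/2,69/2] -> hit [80/3,33], descend [9, 13]
        N9 x:[82/3,33] y:[55/2,33] z:[27,69/2] -> hit [55/2,33] leaf, test {P0(miss), P14(miss)}
        N13 x:[80/3,82/3] y:[26,55/2] z:[51/2,27] -> hit [80/3,27] leaf, test {P12@t=80/3}
    N24 x:[27,100/3] y:[23,39] z:[69/2,87/2] -> miss, prune
  N16 x:[61/3,26] y:[41/2,37] z:[53/2,43] -> miss, prune

Visited [0, 11, 6, 2, 21, 9, 13, 24, 16]. Tests: 9 box, 2 leaf. Nearest: P12.

== RESULT ==
[0, 11, 6, 2, 21, 9, 13, 24, 16]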